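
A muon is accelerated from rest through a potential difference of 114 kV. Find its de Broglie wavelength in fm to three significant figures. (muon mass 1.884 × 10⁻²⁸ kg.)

KE = eV = 1.602 × 10⁻¹⁹ × 1.140 × 10⁵ = 1.826 × 10⁻¹⁴ J.
p = √(2mKE) = √(2 × 1.884 × 10⁻²⁸ × 1.826 × 10⁻¹⁴) = 2.623 × 10⁻²¹ kg·m/s.
λ = h/p = 6.626 × 10⁻³⁴ / 2.623 × 10⁻²¹ = 2.53 × 10⁻¹³ m = 253 fm.

λ = 253 fm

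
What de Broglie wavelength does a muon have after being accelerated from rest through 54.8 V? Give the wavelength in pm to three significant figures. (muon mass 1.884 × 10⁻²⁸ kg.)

KE = eV = 1.602 × 10⁻¹⁹ × 54.80 = 8.779 × 10⁻¹⁸ J.
p = √(2mKE) = √(2 × 1.884 × 10⁻²⁸ × 8.779 × 10⁻¹⁸) = 5.751 × 10⁻²³ kg·m/s.
λ = h/p = 6.626 × 10⁻³⁴ / 5.751 × 10⁻²³ = 1.15 × 10⁻¹¹ m = 11.5 pm.

λ = 11.5 pm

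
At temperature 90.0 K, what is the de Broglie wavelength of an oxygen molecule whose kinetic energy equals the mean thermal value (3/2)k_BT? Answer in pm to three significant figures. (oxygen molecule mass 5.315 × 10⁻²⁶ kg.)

λ = 47.1 pm

KE = (3/2)k_BT = 1.5 × 1.381 × 10⁻²³ × 90.0 = 1.864 × 10⁻²¹ J.
p = √(2mKE) = √(2 × 5.315 × 10⁻²⁶ × 1.864 × 10⁻²¹) = 1.408 × 10⁻²³ kg·m/s.
λ = h/p = 4.71 × 10⁻¹¹ m = 47.1 pm.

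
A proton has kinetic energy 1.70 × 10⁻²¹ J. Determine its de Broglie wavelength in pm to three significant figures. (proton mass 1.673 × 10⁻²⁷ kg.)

λ = 278 pm

p = √(2mKE) = √(2 × 1.673 × 10⁻²⁷ × 1.700 × 10⁻²¹) = 2.385 × 10⁻²⁴ kg·m/s.
λ = h/p = 6.626 × 10⁻³⁴ / 2.385 × 10⁻²⁴ = 2.78 × 10⁻¹⁰ m = 278 pm.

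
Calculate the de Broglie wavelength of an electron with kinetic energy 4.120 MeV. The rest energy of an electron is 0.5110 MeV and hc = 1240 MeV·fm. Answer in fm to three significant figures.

λ = 269 fm

Total energy E = KE + m₀c² = 4.120 + 0.5110 = 4.6310 MeV.
(pc)² = E² − (m₀c²)² = (4.6310)² − (0.5110)² = 21.19 MeV², so pc = 4.603 MeV.
λ = hc/(pc) = 1240 MeV·fm / 4.603 MeV = 269 fm.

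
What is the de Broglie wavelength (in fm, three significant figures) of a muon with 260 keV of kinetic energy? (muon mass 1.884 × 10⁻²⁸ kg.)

KE = 260 keV = 4.165 × 10⁻¹⁴ J.
p = √(2mKE) = √(2 × 1.884 × 10⁻²⁸ × 4.165 × 10⁻¹⁴) = 3.962 × 10⁻²¹ kg·m/s.
λ = h/p = 6.626 × 10⁻³⁴ / 3.962 × 10⁻²¹ = 1.67 × 10⁻¹³ m = 167 fm.

λ = 167 fm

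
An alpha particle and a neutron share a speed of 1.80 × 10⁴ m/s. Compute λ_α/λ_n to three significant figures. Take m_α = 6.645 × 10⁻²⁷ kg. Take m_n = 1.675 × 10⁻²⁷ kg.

λ_α/λ_n = 0.252

At fixed v, p = mv so λ = h/(mv) ∝ 1/m.
λ_α/λ_n = m_n/m_α = 1.675 × 10⁻²⁷/6.645 × 10⁻²⁷ = 0.252.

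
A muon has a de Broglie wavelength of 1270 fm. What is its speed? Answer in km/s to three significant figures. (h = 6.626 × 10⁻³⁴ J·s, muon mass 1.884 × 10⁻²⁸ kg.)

v = 2770 km/s

p = h/λ = 6.626 × 10⁻³⁴ / 1.270 × 10⁻¹² = 5.217 × 10⁻²² kg·m/s.
v = p/m = 5.217 × 10⁻²² / 1.884 × 10⁻²⁸ = 2.77 × 10⁶ m/s = 2770 km/s.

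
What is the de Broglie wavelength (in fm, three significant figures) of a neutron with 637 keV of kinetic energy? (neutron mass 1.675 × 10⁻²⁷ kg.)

λ = 35.8 fm

KE = 637 keV = 1.020 × 10⁻¹³ J.
p = √(2mKE) = √(2 × 1.675 × 10⁻²⁷ × 1.020 × 10⁻¹³) = 1.849 × 10⁻²⁰ kg·m/s.
λ = h/p = 6.626 × 10⁻³⁴ / 1.849 × 10⁻²⁰ = 3.58 × 10⁻¹⁴ m = 35.8 fm.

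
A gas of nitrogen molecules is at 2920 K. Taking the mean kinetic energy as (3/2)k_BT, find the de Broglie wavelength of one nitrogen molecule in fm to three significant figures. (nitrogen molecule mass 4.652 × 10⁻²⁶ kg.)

KE = (3/2)k_BT = 1.5 × 1.381 × 10⁻²³ × 2920 = 6.049 × 10⁻²⁰ J.
p = √(2mKE) = √(2 × 4.652 × 10⁻²⁶ × 6.049 × 10⁻²⁰) = 7.502 × 10⁻²³ kg·m/s.
λ = h/p = 8.83 × 10⁻¹² m = 8830 fm.

λ = 8830 fm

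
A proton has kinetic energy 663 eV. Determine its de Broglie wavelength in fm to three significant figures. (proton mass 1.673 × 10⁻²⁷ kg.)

KE = 663 eV = 1.062 × 10⁻¹⁶ J.
p = √(2mKE) = √(2 × 1.673 × 10⁻²⁷ × 1.062 × 10⁻¹⁶) = 5.961 × 10⁻²² kg·m/s.
λ = h/p = 6.626 × 10⁻³⁴ / 5.961 × 10⁻²² = 1.11 × 10⁻¹² m = 1110 fm.

λ = 1110 fm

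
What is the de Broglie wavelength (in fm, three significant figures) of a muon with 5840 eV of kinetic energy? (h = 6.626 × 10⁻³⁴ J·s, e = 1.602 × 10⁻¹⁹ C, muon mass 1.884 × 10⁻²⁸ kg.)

KE = 5840 eV = 9.356 × 10⁻¹⁶ J.
p = √(2mKE) = √(2 × 1.884 × 10⁻²⁸ × 9.356 × 10⁻¹⁶) = 5.937 × 10⁻²² kg·m/s.
λ = h/p = 6.626 × 10⁻³⁴ / 5.937 × 10⁻²² = 1.12 × 10⁻¹² m = 1120 fm.

λ = 1120 fm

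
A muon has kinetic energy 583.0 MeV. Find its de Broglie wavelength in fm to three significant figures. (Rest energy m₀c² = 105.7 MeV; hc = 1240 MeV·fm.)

Total energy E = KE + m₀c² = 583.0 + 105.7 = 688.7 MeV.
(pc)² = E² − (m₀c²)² = (688.7)² − (105.7)² = 4.631 × 10⁵ MeV², so pc = 680.5 MeV.
λ = hc/(pc) = 1240 MeV·fm / 680.5 MeV = 1.82 fm.

λ = 1.82 fm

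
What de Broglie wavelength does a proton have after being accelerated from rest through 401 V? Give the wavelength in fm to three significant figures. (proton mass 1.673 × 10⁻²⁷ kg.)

λ = 1430 fm

KE = eV = 1.602 × 10⁻¹⁹ × 401.0 = 6.424 × 10⁻¹⁷ J.
p = √(2mKE) = √(2 × 1.673 × 10⁻²⁷ × 6.424 × 10⁻¹⁷) = 4.636 × 10⁻²² kg·m/s.
λ = h/p = 6.626 × 10⁻³⁴ / 4.636 × 10⁻²² = 1.43 × 10⁻¹² m = 1430 fm.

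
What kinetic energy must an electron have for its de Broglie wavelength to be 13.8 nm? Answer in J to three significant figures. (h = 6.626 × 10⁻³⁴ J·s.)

KE = 1.27 × 10⁻²¹ J

p = h/λ = 6.626 × 10⁻³⁴ / 1.380 × 10⁻⁸ = 4.801 × 10⁻²⁶ kg·m/s.
KE = p²/(2m) = (4.801 × 10⁻²⁶)² / (2 × 9.109 × 10⁻³¹) = 1.265 × 10⁻²¹ J = 1.27 × 10⁻²¹ J.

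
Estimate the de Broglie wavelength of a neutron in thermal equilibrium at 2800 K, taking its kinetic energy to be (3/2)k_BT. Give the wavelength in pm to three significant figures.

λ = 47.5 pm

KE = (3/2)k_BT = 1.5 × 1.381 × 10⁻²³ × 2800 = 5.800 × 10⁻²⁰ J.
p = √(2mKE) = √(2 × 1.675 × 10⁻²⁷ × 5.800 × 10⁻²⁰) = 1.394 × 10⁻²³ kg·m/s.
λ = h/p = 4.75 × 10⁻¹¹ m = 47.5 pm.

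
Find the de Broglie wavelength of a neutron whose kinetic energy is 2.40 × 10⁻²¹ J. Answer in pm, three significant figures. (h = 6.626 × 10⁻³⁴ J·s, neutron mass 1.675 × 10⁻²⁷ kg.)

λ = 234 pm

p = √(2mKE) = √(2 × 1.675 × 10⁻²⁷ × 2.400 × 10⁻²¹) = 2.835 × 10⁻²⁴ kg·m/s.
λ = h/p = 6.626 × 10⁻³⁴ / 2.835 × 10⁻²⁴ = 2.34 × 10⁻¹⁰ m = 234 pm.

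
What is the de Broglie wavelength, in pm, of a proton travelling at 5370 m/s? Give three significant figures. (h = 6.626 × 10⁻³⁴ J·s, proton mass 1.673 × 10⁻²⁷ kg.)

p = mv = 1.673 × 10⁻²⁷ × 5370 = 8.984 × 10⁻²⁴ kg·m/s.
λ = h/p = 6.626 × 10⁻³⁴ / 8.984 × 10⁻²⁴ = 7.38 × 10⁻¹¹ m = 73.8 pm.

λ = 73.8 pm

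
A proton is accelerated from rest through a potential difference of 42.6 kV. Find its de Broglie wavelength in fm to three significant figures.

KE = eV = 1.602 × 10⁻¹⁹ × 4.260 × 10⁴ = 6.825 × 10⁻¹⁵ J.
p = √(2mKE) = √(2 × 1.673 × 10⁻²⁷ × 6.825 × 10⁻¹⁵) = 4.779 × 10⁻²¹ kg·m/s.
λ = h/p = 6.626 × 10⁻³⁴ / 4.779 × 10⁻²¹ = 1.39 × 10⁻¹³ m = 139 fm.

λ = 139 fm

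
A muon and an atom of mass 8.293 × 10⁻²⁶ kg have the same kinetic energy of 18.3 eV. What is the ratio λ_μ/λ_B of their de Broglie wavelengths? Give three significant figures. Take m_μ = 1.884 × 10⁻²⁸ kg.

λ_μ/λ_B = 21.0

At fixed KE, p = √(2mKE) so λ = h/p ∝ 1/√m.
λ_μ/λ_B = √(m_B/m_μ) = √(8.293 × 10⁻²⁶/1.884 × 10⁻²⁸) = √(440.2) = 21.0.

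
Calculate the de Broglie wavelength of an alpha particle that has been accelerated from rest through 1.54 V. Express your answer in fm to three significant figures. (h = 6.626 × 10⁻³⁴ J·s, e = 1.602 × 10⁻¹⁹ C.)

λ = 8180 fm

KE = 2eV = 2 × 1.602 × 10⁻¹⁹ × 1.540 = 4.934 × 10⁻¹⁹ J.
p = √(2mKE) = √(2 × 6.645 × 10⁻²⁷ × 4.934 × 10⁻¹⁹) = 8.098 × 10⁻²³ kg·m/s.
λ = h/p = 6.626 × 10⁻³⁴ / 8.098 × 10⁻²³ = 8.18 × 10⁻¹² m = 8180 fm.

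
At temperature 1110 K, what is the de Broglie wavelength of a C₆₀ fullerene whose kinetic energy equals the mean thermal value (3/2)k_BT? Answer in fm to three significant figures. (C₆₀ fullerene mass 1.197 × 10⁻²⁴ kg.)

λ = 2820 fm

KE = (3/2)k_BT = 1.5 × 1.381 × 10⁻²³ × 1110 = 2.299 × 10⁻²⁰ J.
p = √(2mKE) = √(2 × 1.197 × 10⁻²⁴ × 2.299 × 10⁻²⁰) = 2.346 × 10⁻²² kg·m/s.
λ = h/p = 2.82 × 10⁻¹² m = 2820 fm.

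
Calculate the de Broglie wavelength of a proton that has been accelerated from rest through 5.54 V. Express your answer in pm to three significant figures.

λ = 12.2 pm

KE = eV = 1.602 × 10⁻¹⁹ × 5.540 = 8.875 × 10⁻¹⁹ J.
p = √(2mKE) = √(2 × 1.673 × 10⁻²⁷ × 8.875 × 10⁻¹⁹) = 5.449 × 10⁻²³ kg·m/s.
λ = h/p = 6.626 × 10⁻³⁴ / 5.449 × 10⁻²³ = 1.22 × 10⁻¹¹ m = 12.2 pm.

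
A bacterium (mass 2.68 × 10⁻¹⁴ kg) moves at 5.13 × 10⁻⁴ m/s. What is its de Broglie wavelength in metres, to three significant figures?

λ = 4.82 × 10⁻¹⁷ m

p = mv = 2.68 × 10⁻¹⁴ × 5.13 × 10⁻⁴ = 1.375 × 10⁻¹⁷ kg·m/s.
λ = h/p = 6.626 × 10⁻³⁴ / 1.375 × 10⁻¹⁷ = 4.82 × 10⁻¹⁷ m.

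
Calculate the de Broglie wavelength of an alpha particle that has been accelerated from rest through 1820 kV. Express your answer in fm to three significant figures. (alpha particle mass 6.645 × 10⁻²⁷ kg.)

KE = 2eV = 2 × 1.602 × 10⁻¹⁹ × 1.820 × 10⁶ = 5.831 × 10⁻¹³ J.
p = √(2mKE) = √(2 × 6.645 × 10⁻²⁷ × 5.831 × 10⁻¹³) = 8.803 × 10⁻²⁰ kg·m/s.
λ = h/p = 6.626 × 10⁻³⁴ / 8.803 × 10⁻²⁰ = 7.53 × 10⁻¹⁵ m = 7.53 fm.

λ = 7.53 fm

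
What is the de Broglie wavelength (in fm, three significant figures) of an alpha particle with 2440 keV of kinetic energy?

λ = 9.19 fm

KE = 2440 keV = 3.909 × 10⁻¹³ J.
p = √(2mKE) = √(2 × 6.645 × 10⁻²⁷ × 3.909 × 10⁻¹³) = 7.208 × 10⁻²⁰ kg·m/s.
λ = h/p = 6.626 × 10⁻³⁴ / 7.208 × 10⁻²⁰ = 9.19 × 10⁻¹⁵ m = 9.19 fm.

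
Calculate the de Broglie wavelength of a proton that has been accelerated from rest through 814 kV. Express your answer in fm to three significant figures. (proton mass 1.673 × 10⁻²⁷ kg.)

λ = 31.7 fm

KE = eV = 1.602 × 10⁻¹⁹ × 8.140 × 10⁵ = 1.304 × 10⁻¹³ J.
p = √(2mKE) = √(2 × 1.673 × 10⁻²⁷ × 1.304 × 10⁻¹³) = 2.089 × 10⁻²⁰ kg·m/s.
λ = h/p = 6.626 × 10⁻³⁴ / 2.089 × 10⁻²⁰ = 3.17 × 10⁻¹⁴ m = 31.7 fm.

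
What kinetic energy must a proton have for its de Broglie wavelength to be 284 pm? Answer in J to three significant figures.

KE = 1.63 × 10⁻²¹ J

p = h/λ = 6.626 × 10⁻³⁴ / 2.840 × 10⁻¹⁰ = 2.333 × 10⁻²⁴ kg·m/s.
KE = p²/(2m) = (2.333 × 10⁻²⁴)² / (2 × 1.673 × 10⁻²⁷) = 1.627 × 10⁻²¹ J = 1.63 × 10⁻²¹ J.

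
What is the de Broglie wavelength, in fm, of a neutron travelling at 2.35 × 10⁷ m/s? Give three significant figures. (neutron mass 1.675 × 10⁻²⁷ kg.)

λ = 16.8 fm

p = mv = 1.675 × 10⁻²⁷ × 2.35 × 10⁷ = 3.936 × 10⁻²⁰ kg·m/s.
λ = h/p = 6.626 × 10⁻³⁴ / 3.936 × 10⁻²⁰ = 1.68 × 10⁻¹⁴ m = 16.8 fm.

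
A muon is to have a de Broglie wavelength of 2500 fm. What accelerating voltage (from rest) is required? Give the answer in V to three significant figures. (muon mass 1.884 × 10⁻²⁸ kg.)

p = h/λ = 6.626 × 10⁻³⁴ / 2.500 × 10⁻¹² = 2.650 × 10⁻²² kg·m/s.
KE = p²/(2m) = 1.864 × 10⁻¹⁶ J.
V = KE/e = 1.864 × 10⁻¹⁶ / (1.602 × 10⁻¹⁹) = 1160 V.

V = 1160 V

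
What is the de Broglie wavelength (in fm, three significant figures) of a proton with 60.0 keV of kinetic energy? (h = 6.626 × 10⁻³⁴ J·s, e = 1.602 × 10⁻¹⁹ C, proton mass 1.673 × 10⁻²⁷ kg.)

KE = 60.0 keV = 9.612 × 10⁻¹⁵ J.
p = √(2mKE) = √(2 × 1.673 × 10⁻²⁷ × 9.612 × 10⁻¹⁵) = 5.671 × 10⁻²¹ kg·m/s.
λ = h/p = 6.626 × 10⁻³⁴ / 5.671 × 10⁻²¹ = 1.17 × 10⁻¹³ m = 117 fm.

λ = 117 fm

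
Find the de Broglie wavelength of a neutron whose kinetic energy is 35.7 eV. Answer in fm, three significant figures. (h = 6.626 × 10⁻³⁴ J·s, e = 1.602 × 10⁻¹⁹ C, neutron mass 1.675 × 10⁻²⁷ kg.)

KE = 35.7 eV = 5.719 × 10⁻¹⁸ J.
p = √(2mKE) = √(2 × 1.675 × 10⁻²⁷ × 5.719 × 10⁻¹⁸) = 1.384 × 10⁻²² kg·m/s.
λ = h/p = 6.626 × 10⁻³⁴ / 1.384 × 10⁻²² = 4.79 × 10⁻¹² m = 4790 fm.

λ = 4790 fm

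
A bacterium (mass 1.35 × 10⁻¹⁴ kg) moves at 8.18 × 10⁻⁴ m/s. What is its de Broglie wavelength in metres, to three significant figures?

p = mv = 1.35 × 10⁻¹⁴ × 8.18 × 10⁻⁴ = 1.104 × 10⁻¹⁷ kg·m/s.
λ = h/p = 6.626 × 10⁻³⁴ / 1.104 × 10⁻¹⁷ = 6.00 × 10⁻¹⁷ m.

λ = 6.00 × 10⁻¹⁷ m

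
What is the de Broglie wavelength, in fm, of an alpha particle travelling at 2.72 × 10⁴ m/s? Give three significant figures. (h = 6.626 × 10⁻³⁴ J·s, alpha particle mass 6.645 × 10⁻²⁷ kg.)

λ = 3670 fm

p = mv = 6.645 × 10⁻²⁷ × 2.72 × 10⁴ = 1.807 × 10⁻²² kg·m/s.
λ = h/p = 6.626 × 10⁻³⁴ / 1.807 × 10⁻²² = 3.67 × 10⁻¹² m = 3670 fm.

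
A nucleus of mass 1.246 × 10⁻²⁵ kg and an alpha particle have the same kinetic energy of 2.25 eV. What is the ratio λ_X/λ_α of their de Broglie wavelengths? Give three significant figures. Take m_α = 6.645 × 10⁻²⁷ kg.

λ_X/λ_α = 0.231

At fixed KE, p = √(2mKE) so λ = h/p ∝ 1/√m.
λ_X/λ_α = √(m_α/m_X) = √(6.645 × 10⁻²⁷/1.246 × 10⁻²⁵) = √(0.05333) = 0.231.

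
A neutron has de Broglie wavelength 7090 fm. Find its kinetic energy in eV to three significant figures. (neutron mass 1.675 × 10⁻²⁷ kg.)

p = h/λ = 6.626 × 10⁻³⁴ / 7.090 × 10⁻¹² = 9.346 × 10⁻²³ kg·m/s.
KE = p²/(2m) = (9.346 × 10⁻²³)² / (2 × 1.675 × 10⁻²⁷) = 2.607 × 10⁻¹⁸ J = 16.3 eV.

KE = 16.3 eV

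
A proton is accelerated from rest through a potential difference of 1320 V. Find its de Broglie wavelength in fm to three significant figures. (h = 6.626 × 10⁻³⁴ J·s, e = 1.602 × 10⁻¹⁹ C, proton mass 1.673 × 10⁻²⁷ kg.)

λ = 788 fm

KE = eV = 1.602 × 10⁻¹⁹ × 1320 = 2.115 × 10⁻¹⁶ J.
p = √(2mKE) = √(2 × 1.673 × 10⁻²⁷ × 2.115 × 10⁻¹⁶) = 8.412 × 10⁻²² kg·m/s.
λ = h/p = 6.626 × 10⁻³⁴ / 8.412 × 10⁻²² = 7.88 × 10⁻¹³ m = 788 fm.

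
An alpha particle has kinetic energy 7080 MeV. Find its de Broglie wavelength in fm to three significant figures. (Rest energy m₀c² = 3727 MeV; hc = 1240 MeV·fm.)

Total energy E = KE + m₀c² = 7080 + 3727 = 10807 MeV.
(pc)² = E² − (m₀c²)² = (10807)² − (3727)² = 1.029 × 10⁸ MeV², so pc = 1.014 × 10⁴ MeV.
λ = hc/(pc) = 1240 MeV·fm / 1.014 × 10⁴ MeV = 0.122 fm.

λ = 0.122 fm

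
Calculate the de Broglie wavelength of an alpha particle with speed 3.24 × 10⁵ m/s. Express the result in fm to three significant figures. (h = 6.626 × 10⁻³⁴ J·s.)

p = mv = 6.645 × 10⁻²⁷ × 3.24 × 10⁵ = 2.153 × 10⁻²¹ kg·m/s.
λ = h/p = 6.626 × 10⁻³⁴ / 2.153 × 10⁻²¹ = 3.08 × 10⁻¹³ m = 308 fm.

λ = 308 fm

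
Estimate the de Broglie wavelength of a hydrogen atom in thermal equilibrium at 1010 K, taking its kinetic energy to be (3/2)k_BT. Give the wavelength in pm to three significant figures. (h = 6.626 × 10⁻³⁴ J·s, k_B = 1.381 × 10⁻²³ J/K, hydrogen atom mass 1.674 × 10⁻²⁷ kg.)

KE = (3/2)k_BT = 1.5 × 1.381 × 10⁻²³ × 1010 = 2.092 × 10⁻²⁰ J.
p = √(2mKE) = √(2 × 1.674 × 10⁻²⁷ × 2.092 × 10⁻²⁰) = 8.369 × 10⁻²⁴ kg·m/s.
λ = h/p = 7.92 × 10⁻¹¹ m = 79.2 pm.

λ = 79.2 pm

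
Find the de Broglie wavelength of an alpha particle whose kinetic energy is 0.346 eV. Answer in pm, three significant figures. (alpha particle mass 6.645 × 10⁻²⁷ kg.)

λ = 24.4 pm

KE = 0.346 eV = 5.543 × 10⁻²⁰ J.
p = √(2mKE) = √(2 × 6.645 × 10⁻²⁷ × 5.543 × 10⁻²⁰) = 2.714 × 10⁻²³ kg·m/s.
λ = h/p = 6.626 × 10⁻³⁴ / 2.714 × 10⁻²³ = 2.44 × 10⁻¹¹ m = 24.4 pm.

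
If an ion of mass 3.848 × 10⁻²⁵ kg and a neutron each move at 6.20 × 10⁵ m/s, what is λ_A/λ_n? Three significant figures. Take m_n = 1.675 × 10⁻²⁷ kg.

At fixed v, p = mv so λ = h/(mv) ∝ 1/m.
λ_A/λ_n = m_n/m_A = 1.675 × 10⁻²⁷/3.848 × 10⁻²⁵ = 4.35 × 10⁻³.

λ_A/λ_n = 4.35 × 10⁻³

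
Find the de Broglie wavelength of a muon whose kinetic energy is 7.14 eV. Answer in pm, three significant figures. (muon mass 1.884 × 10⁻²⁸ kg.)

λ = 31.9 pm

KE = 7.14 eV = 1.144 × 10⁻¹⁸ J.
p = √(2mKE) = √(2 × 1.884 × 10⁻²⁸ × 1.144 × 10⁻¹⁸) = 2.076 × 10⁻²³ kg·m/s.
λ = h/p = 6.626 × 10⁻³⁴ / 2.076 × 10⁻²³ = 3.19 × 10⁻¹¹ m = 31.9 pm.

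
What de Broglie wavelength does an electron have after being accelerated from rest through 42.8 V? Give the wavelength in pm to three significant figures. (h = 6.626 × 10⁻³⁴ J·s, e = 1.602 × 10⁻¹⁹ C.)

λ = 187 pm

KE = eV = 1.602 × 10⁻¹⁹ × 42.80 = 6.857 × 10⁻¹⁸ J.
p = √(2mKE) = √(2 × 9.109 × 10⁻³¹ × 6.857 × 10⁻¹⁸) = 3.534 × 10⁻²⁴ kg·m/s.
λ = h/p = 6.626 × 10⁻³⁴ / 3.534 × 10⁻²⁴ = 1.87 × 10⁻¹⁰ m = 187 pm.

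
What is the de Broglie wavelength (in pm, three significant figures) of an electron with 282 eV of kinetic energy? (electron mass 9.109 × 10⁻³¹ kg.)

KE = 282 eV = 4.518 × 10⁻¹⁷ J.
p = √(2mKE) = √(2 × 9.109 × 10⁻³¹ × 4.518 × 10⁻¹⁷) = 9.072 × 10⁻²⁴ kg·m/s.
λ = h/p = 6.626 × 10⁻³⁴ / 9.072 × 10⁻²⁴ = 7.30 × 10⁻¹¹ m = 73.0 pm.

λ = 73.0 pm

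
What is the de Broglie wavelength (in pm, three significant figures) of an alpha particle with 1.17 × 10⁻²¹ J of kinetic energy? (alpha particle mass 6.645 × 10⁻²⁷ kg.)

p = √(2mKE) = √(2 × 6.645 × 10⁻²⁷ × 1.170 × 10⁻²¹) = 3.943 × 10⁻²⁴ kg·m/s.
λ = h/p = 6.626 × 10⁻³⁴ / 3.943 × 10⁻²⁴ = 1.68 × 10⁻¹⁰ m = 168 pm.

λ = 168 pm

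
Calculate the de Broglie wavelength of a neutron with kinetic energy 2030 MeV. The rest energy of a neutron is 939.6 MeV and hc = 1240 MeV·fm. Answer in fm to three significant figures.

Total energy E = KE + m₀c² = 2030 + 939.6 = 2969.6 MeV.
(pc)² = E² − (m₀c²)² = (2969.6)² − (939.6)² = 7.936 × 10⁶ MeV², so pc = 2817 MeV.
λ = hc/(pc) = 1240 MeV·fm / 2817 MeV = 0.440 fm.

λ = 0.440 fm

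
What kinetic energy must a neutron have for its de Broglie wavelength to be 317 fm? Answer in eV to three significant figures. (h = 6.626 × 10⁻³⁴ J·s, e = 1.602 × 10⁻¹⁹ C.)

p = h/λ = 6.626 × 10⁻³⁴ / 3.170 × 10⁻¹³ = 2.090 × 10⁻²¹ kg·m/s.
KE = p²/(2m) = (2.090 × 10⁻²¹)² / (2 × 1.675 × 10⁻²⁷) = 1.304 × 10⁻¹⁵ J = 8140 eV.

KE = 8140 eV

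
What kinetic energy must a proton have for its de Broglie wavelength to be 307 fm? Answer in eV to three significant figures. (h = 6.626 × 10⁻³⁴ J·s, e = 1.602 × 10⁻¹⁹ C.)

KE = 8690 eV

p = h/λ = 6.626 × 10⁻³⁴ / 3.070 × 10⁻¹³ = 2.158 × 10⁻²¹ kg·m/s.
KE = p²/(2m) = (2.158 × 10⁻²¹)² / (2 × 1.673 × 10⁻²⁷) = 1.392 × 10⁻¹⁵ J = 8690 eV.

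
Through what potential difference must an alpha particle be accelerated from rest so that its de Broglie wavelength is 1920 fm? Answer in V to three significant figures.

p = h/λ = 6.626 × 10⁻³⁴ / 1.920 × 10⁻¹² = 3.451 × 10⁻²² kg·m/s.
KE = p²/(2m) = 8.961 × 10⁻¹⁸ J.
V = KE/2e = 8.961 × 10⁻¹⁸ / (2 × 1.602 × 10⁻¹⁹) = 28.0 V.

V = 28.0 V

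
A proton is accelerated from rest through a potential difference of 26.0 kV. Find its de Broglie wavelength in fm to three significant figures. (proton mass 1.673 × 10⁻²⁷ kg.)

KE = eV = 1.602 × 10⁻¹⁹ × 2.600 × 10⁴ = 4.165 × 10⁻¹⁵ J.
p = √(2mKE) = √(2 × 1.673 × 10⁻²⁷ × 4.165 × 10⁻¹⁵) = 3.733 × 10⁻²¹ kg·m/s.
λ = h/p = 6.626 × 10⁻³⁴ / 3.733 × 10⁻²¹ = 1.77 × 10⁻¹³ m = 177 fm.

λ = 177 fm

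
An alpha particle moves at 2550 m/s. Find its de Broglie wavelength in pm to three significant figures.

p = mv = 6.645 × 10⁻²⁷ × 2550 = 1.694 × 10⁻²³ kg·m/s.
λ = h/p = 6.626 × 10⁻³⁴ / 1.694 × 10⁻²³ = 3.91 × 10⁻¹¹ m = 39.1 pm.

λ = 39.1 pm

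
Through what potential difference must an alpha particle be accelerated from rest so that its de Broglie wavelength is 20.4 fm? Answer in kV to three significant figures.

p = h/λ = 6.626 × 10⁻³⁴ / 2.040 × 10⁻¹⁴ = 3.248 × 10⁻²⁰ kg·m/s.
KE = p²/(2m) = 7.938 × 10⁻¹⁴ J.
V = KE/2e = 7.938 × 10⁻¹⁴ / (2 × 1.602 × 10⁻¹⁹) = 248 kV.

V = 248 kV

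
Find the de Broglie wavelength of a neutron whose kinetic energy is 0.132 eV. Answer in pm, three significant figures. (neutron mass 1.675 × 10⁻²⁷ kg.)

KE = 0.132 eV = 2.115 × 10⁻²⁰ J.
p = √(2mKE) = √(2 × 1.675 × 10⁻²⁷ × 2.115 × 10⁻²⁰) = 8.417 × 10⁻²⁴ kg·m/s.
λ = h/p = 6.626 × 10⁻³⁴ / 8.417 × 10⁻²⁴ = 7.87 × 10⁻¹¹ m = 78.7 pm.

λ = 78.7 pm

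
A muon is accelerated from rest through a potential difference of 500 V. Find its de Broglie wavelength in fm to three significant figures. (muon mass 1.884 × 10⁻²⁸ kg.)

KE = eV = 1.602 × 10⁻¹⁹ × 500.0 = 8.010 × 10⁻¹⁷ J.
p = √(2mKE) = √(2 × 1.884 × 10⁻²⁸ × 8.010 × 10⁻¹⁷) = 1.737 × 10⁻²² kg·m/s.
λ = h/p = 6.626 × 10⁻³⁴ / 1.737 × 10⁻²² = 3.81 × 10⁻¹² m = 3810 fm.

λ = 3810 fm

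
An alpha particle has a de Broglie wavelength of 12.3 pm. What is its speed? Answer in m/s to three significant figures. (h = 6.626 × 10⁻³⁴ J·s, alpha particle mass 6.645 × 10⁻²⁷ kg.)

p = h/λ = 6.626 × 10⁻³⁴ / 1.230 × 10⁻¹¹ = 5.387 × 10⁻²³ kg·m/s.
v = p/m = 5.387 × 10⁻²³ / 6.645 × 10⁻²⁷ = 8.11 × 10³ m/s = 8110 m/s.

v = 8110 m/s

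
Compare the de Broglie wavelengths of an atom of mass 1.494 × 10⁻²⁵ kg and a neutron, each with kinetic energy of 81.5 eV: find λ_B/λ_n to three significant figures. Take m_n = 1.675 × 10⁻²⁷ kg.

λ_B/λ_n = 0.106

At fixed KE, p = √(2mKE) so λ = h/p ∝ 1/√m.
λ_B/λ_n = √(m_n/m_B) = √(1.675 × 10⁻²⁷/1.494 × 10⁻²⁵) = √(0.01121) = 0.106.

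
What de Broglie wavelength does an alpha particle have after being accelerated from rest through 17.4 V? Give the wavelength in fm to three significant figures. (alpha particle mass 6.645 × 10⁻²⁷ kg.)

KE = 2eV = 2 × 1.602 × 10⁻¹⁹ × 17.40 = 5.575 × 10⁻¹⁸ J.
p = √(2mKE) = √(2 × 6.645 × 10⁻²⁷ × 5.575 × 10⁻¹⁸) = 2.722 × 10⁻²² kg·m/s.
λ = h/p = 6.626 × 10⁻³⁴ / 2.722 × 10⁻²² = 2.43 × 10⁻¹² m = 2430 fm.

λ = 2430 fm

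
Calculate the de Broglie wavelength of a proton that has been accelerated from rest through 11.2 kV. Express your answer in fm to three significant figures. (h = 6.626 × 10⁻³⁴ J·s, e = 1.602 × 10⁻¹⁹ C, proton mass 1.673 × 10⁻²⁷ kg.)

λ = 270 fm

KE = eV = 1.602 × 10⁻¹⁹ × 1.120 × 10⁴ = 1.794 × 10⁻¹⁵ J.
p = √(2mKE) = √(2 × 1.673 × 10⁻²⁷ × 1.794 × 10⁻¹⁵) = 2.450 × 10⁻²¹ kg·m/s.
λ = h/p = 6.626 × 10⁻³⁴ / 2.450 × 10⁻²¹ = 2.70 × 10⁻¹³ m = 270 fm.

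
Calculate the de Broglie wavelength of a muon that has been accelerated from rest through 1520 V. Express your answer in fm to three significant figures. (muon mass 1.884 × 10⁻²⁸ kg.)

KE = eV = 1.602 × 10⁻¹⁹ × 1520 = 2.435 × 10⁻¹⁶ J.
p = √(2mKE) = √(2 × 1.884 × 10⁻²⁸ × 2.435 × 10⁻¹⁶) = 3.029 × 10⁻²² kg·m/s.
λ = h/p = 6.626 × 10⁻³⁴ / 3.029 × 10⁻²² = 2.19 × 10⁻¹² m = 2190 fm.

λ = 2190 fm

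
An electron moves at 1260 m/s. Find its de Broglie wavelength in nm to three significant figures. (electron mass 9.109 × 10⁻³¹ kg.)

p = mv = 9.109 × 10⁻³¹ × 1260 = 1.148 × 10⁻²⁷ kg·m/s.
λ = h/p = 6.626 × 10⁻³⁴ / 1.148 × 10⁻²⁷ = 5.77 × 10⁻⁷ m = 577 nm.

λ = 577 nm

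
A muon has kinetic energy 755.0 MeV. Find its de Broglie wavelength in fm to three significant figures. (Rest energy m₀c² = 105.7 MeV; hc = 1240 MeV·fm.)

λ = 1.45 fm

Total energy E = KE + m₀c² = 755.0 + 105.7 = 860.7 MeV.
(pc)² = E² − (m₀c²)² = (860.7)² − (105.7)² = 7.296 × 10⁵ MeV², so pc = 854.2 MeV.
λ = hc/(pc) = 1240 MeV·fm / 854.2 MeV = 1.45 fm.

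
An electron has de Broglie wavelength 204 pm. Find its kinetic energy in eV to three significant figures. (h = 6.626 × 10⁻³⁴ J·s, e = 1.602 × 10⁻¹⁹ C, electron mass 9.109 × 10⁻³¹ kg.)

p = h/λ = 6.626 × 10⁻³⁴ / 2.040 × 10⁻¹⁰ = 3.248 × 10⁻²⁴ kg·m/s.
KE = p²/(2m) = (3.248 × 10⁻²⁴)² / (2 × 9.109 × 10⁻³¹) = 5.791 × 10⁻¹⁸ J = 36.1 eV.

KE = 36.1 eV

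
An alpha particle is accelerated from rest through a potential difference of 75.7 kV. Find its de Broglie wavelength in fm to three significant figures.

KE = 2eV = 2 × 1.602 × 10⁻¹⁹ × 7.570 × 10⁴ = 2.425 × 10⁻¹⁴ J.
p = √(2mKE) = √(2 × 6.645 × 10⁻²⁷ × 2.425 × 10⁻¹⁴) = 1.795 × 10⁻²⁰ kg·m/s.
λ = h/p = 6.626 × 10⁻³⁴ / 1.795 × 10⁻²⁰ = 3.69 × 10⁻¹⁴ m = 36.9 fm.

λ = 36.9 fm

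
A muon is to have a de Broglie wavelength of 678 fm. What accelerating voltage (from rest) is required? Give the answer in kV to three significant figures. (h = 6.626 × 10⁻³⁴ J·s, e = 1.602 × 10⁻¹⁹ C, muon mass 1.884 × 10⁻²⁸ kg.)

V = 15.8 kV

p = h/λ = 6.626 × 10⁻³⁴ / 6.780 × 10⁻¹³ = 9.773 × 10⁻²² kg·m/s.
KE = p²/(2m) = 2.535 × 10⁻¹⁵ J.
V = KE/e = 2.535 × 10⁻¹⁵ / (1.602 × 10⁻¹⁹) = 15.8 kV.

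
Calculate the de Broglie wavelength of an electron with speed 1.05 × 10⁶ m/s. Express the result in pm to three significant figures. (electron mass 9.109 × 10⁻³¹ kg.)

p = mv = 9.109 × 10⁻³¹ × 1.05 × 10⁶ = 9.564 × 10⁻²⁵ kg·m/s.
λ = h/p = 6.626 × 10⁻³⁴ / 9.564 × 10⁻²⁵ = 6.93 × 10⁻¹⁰ m = 693 pm.

λ = 693 pm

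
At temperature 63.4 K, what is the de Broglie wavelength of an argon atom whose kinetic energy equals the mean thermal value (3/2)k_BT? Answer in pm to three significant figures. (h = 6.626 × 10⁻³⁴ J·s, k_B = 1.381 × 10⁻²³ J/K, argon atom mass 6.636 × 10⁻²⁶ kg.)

λ = 50.2 pm

KE = (3/2)k_BT = 1.5 × 1.381 × 10⁻²³ × 63.4 = 1.313 × 10⁻²¹ J.
p = √(2mKE) = √(2 × 6.636 × 10⁻²⁶ × 1.313 × 10⁻²¹) = 1.320 × 10⁻²³ kg·m/s.
λ = h/p = 5.02 × 10⁻¹¹ m = 50.2 pm.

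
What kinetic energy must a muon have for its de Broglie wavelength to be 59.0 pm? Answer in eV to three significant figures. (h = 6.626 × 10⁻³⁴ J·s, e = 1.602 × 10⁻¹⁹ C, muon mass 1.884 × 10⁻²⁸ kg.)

p = h/λ = 6.626 × 10⁻³⁴ / 5.900 × 10⁻¹¹ = 1.123 × 10⁻²³ kg·m/s.
KE = p²/(2m) = (1.123 × 10⁻²³)² / (2 × 1.884 × 10⁻²⁸) = 3.347 × 10⁻¹⁹ J = 2.09 eV.

KE = 2.09 eV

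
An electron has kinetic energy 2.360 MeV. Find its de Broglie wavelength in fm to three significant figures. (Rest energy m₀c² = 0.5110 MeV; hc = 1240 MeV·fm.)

Total energy E = KE + m₀c² = 2.360 + 0.5110 = 2.8710 MeV.
(pc)² = E² − (m₀c²)² = (2.8710)² − (0.5110)² = 7.982 MeV², so pc = 2.825 MeV.
λ = hc/(pc) = 1240 MeV·fm / 2.825 MeV = 439 fm.

λ = 439 fm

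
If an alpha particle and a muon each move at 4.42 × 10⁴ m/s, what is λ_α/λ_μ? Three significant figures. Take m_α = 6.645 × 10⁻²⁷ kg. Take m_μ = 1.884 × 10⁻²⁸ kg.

At fixed v, p = mv so λ = h/(mv) ∝ 1/m.
λ_α/λ_μ = m_μ/m_α = 1.884 × 10⁻²⁸/6.645 × 10⁻²⁷ = 0.0284.

λ_α/λ_μ = 0.0284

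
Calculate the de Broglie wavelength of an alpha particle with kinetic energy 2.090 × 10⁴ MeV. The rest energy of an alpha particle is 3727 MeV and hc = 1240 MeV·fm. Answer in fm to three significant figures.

λ = 0.0509 fm

Total energy E = KE + m₀c² = 2.090 × 10⁴ + 3727 = 24627 MeV.
(pc)² = E² − (m₀c²)² = (24627)² − (3727)² = 5.926 × 10⁸ MeV², so pc = 2.434 × 10⁴ MeV.
λ = hc/(pc) = 1240 MeV·fm / 2.434 × 10⁴ MeV = 0.0509 fm.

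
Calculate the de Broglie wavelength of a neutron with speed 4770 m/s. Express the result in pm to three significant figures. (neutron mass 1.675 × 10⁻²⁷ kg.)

λ = 82.9 pm

p = mv = 1.675 × 10⁻²⁷ × 4770 = 7.990 × 10⁻²⁴ kg·m/s.
λ = h/p = 6.626 × 10⁻³⁴ / 7.990 × 10⁻²⁴ = 8.29 × 10⁻¹¹ m = 82.9 pm.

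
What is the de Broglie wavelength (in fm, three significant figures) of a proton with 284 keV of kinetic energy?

KE = 284 keV = 4.550 × 10⁻¹⁴ J.
p = √(2mKE) = √(2 × 1.673 × 10⁻²⁷ × 4.550 × 10⁻¹⁴) = 1.234 × 10⁻²⁰ kg·m/s.
λ = h/p = 6.626 × 10⁻³⁴ / 1.234 × 10⁻²⁰ = 5.37 × 10⁻¹⁴ m = 53.7 fm.

λ = 53.7 fm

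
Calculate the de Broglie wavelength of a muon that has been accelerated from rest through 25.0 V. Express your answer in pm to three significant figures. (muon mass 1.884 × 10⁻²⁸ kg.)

λ = 17.1 pm

KE = eV = 1.602 × 10⁻¹⁹ × 25.00 = 4.005 × 10⁻¹⁸ J.
p = √(2mKE) = √(2 × 1.884 × 10⁻²⁸ × 4.005 × 10⁻¹⁸) = 3.885 × 10⁻²³ kg·m/s.
λ = h/p = 6.626 × 10⁻³⁴ / 3.885 × 10⁻²³ = 1.71 × 10⁻¹¹ m = 17.1 pm.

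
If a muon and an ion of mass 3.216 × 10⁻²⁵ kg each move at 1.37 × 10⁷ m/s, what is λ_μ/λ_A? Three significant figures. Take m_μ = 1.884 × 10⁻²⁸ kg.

At fixed v, p = mv so λ = h/(mv) ∝ 1/m.
λ_μ/λ_A = m_A/m_μ = 3.216 × 10⁻²⁵/1.884 × 10⁻²⁸ = 1710.

λ_μ/λ_A = 1710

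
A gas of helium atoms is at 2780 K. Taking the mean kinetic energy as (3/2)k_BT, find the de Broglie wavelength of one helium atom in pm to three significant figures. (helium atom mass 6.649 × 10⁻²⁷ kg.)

KE = (3/2)k_BT = 1.5 × 1.381 × 10⁻²³ × 2780 = 5.759 × 10⁻²⁰ J.
p = √(2mKE) = √(2 × 6.649 × 10⁻²⁷ × 5.759 × 10⁻²⁰) = 2.767 × 10⁻²³ kg·m/s.
λ = h/p = 2.39 × 10⁻¹¹ m = 23.9 pm.

λ = 23.9 pm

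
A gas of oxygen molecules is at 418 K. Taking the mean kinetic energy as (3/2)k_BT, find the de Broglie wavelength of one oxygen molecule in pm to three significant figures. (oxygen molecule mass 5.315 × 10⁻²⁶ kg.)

λ = 21.8 pm

KE = (3/2)k_BT = 1.5 × 1.381 × 10⁻²³ × 418 = 8.659 × 10⁻²¹ J.
p = √(2mKE) = √(2 × 5.315 × 10⁻²⁶ × 8.659 × 10⁻²¹) = 3.034 × 10⁻²³ kg·m/s.
λ = h/p = 2.18 × 10⁻¹¹ m = 21.8 pm.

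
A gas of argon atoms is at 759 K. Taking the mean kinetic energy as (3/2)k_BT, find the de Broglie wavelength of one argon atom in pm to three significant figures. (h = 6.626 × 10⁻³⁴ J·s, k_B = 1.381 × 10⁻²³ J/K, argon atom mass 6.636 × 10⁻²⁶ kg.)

λ = 14.5 pm

KE = (3/2)k_BT = 1.5 × 1.381 × 10⁻²³ × 759 = 1.572 × 10⁻²⁰ J.
p = √(2mKE) = √(2 × 6.636 × 10⁻²⁶ × 1.572 × 10⁻²⁰) = 4.568 × 10⁻²³ kg·m/s.
λ = h/p = 1.45 × 10⁻¹¹ m = 14.5 pm.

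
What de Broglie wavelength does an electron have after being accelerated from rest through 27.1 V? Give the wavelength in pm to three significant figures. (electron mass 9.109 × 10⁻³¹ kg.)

KE = eV = 1.602 × 10⁻¹⁹ × 27.10 = 4.341 × 10⁻¹⁸ J.
p = √(2mKE) = √(2 × 9.109 × 10⁻³¹ × 4.341 × 10⁻¹⁸) = 2.812 × 10⁻²⁴ kg·m/s.
λ = h/p = 6.626 × 10⁻³⁴ / 2.812 × 10⁻²⁴ = 2.36 × 10⁻¹⁰ m = 236 pm.

λ = 236 pm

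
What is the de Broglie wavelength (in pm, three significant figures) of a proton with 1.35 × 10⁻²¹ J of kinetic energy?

p = √(2mKE) = √(2 × 1.673 × 10⁻²⁷ × 1.350 × 10⁻²¹) = 2.125 × 10⁻²⁴ kg·m/s.
λ = h/p = 6.626 × 10⁻³⁴ / 2.125 × 10⁻²⁴ = 3.12 × 10⁻¹⁰ m = 312 pm.

λ = 312 pm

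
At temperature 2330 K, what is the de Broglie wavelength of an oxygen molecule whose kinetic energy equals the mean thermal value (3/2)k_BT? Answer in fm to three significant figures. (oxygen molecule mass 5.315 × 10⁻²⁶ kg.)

KE = (3/2)k_BT = 1.5 × 1.381 × 10⁻²³ × 2330 = 4.827 × 10⁻²⁰ J.
p = √(2mKE) = √(2 × 5.315 × 10⁻²⁶ × 4.827 × 10⁻²⁰) = 7.163 × 10⁻²³ kg·m/s.
λ = h/p = 9.25 × 10⁻¹² m = 9250 fm.

λ = 9250 fm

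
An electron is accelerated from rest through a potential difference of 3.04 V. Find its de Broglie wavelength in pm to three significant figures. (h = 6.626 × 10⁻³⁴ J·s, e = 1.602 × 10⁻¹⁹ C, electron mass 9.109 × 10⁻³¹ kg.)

KE = eV = 1.602 × 10⁻¹⁹ × 3.040 = 4.870 × 10⁻¹⁹ J.
p = √(2mKE) = √(2 × 9.109 × 10⁻³¹ × 4.870 × 10⁻¹⁹) = 9.419 × 10⁻²⁵ kg·m/s.
λ = h/p = 6.626 × 10⁻³⁴ / 9.419 × 10⁻²⁵ = 7.03 × 10⁻¹⁰ m = 703 pm.

λ = 703 pm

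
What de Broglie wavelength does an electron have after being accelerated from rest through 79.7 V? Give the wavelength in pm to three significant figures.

KE = eV = 1.602 × 10⁻¹⁹ × 79.70 = 1.277 × 10⁻¹⁷ J.
p = √(2mKE) = √(2 × 9.109 × 10⁻³¹ × 1.277 × 10⁻¹⁷) = 4.823 × 10⁻²⁴ kg·m/s.
λ = h/p = 6.626 × 10⁻³⁴ / 4.823 × 10⁻²⁴ = 1.37 × 10⁻¹⁰ m = 137 pm.

λ = 137 pm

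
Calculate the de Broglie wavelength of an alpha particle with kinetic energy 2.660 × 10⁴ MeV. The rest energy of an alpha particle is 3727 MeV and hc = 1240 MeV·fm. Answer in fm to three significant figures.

Total energy E = KE + m₀c² = 2.660 × 10⁴ + 3727 = 30327 MeV.
(pc)² = E² − (m₀c²)² = (30327)² − (3727)² = 9.058 × 10⁸ MeV², so pc = 3.010 × 10⁴ MeV.
λ = hc/(pc) = 1240 MeV·fm / 3.010 × 10⁴ MeV = 0.0412 fm.

λ = 0.0412 fm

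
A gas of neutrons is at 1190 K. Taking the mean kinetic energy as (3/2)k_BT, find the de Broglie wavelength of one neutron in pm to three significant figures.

KE = (3/2)k_BT = 1.5 × 1.381 × 10⁻²³ × 1190 = 2.465 × 10⁻²⁰ J.
p = √(2mKE) = √(2 × 1.675 × 10⁻²⁷ × 2.465 × 10⁻²⁰) = 9.087 × 10⁻²⁴ kg·m/s.
λ = h/p = 7.29 × 10⁻¹¹ m = 72.9 pm.

λ = 72.9 pm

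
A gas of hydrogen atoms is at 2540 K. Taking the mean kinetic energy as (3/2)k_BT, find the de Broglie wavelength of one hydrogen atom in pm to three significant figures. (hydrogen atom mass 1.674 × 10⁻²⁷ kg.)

λ = 49.9 pm

KE = (3/2)k_BT = 1.5 × 1.381 × 10⁻²³ × 2540 = 5.262 × 10⁻²⁰ J.
p = √(2mKE) = √(2 × 1.674 × 10⁻²⁷ × 5.262 × 10⁻²⁰) = 1.327 × 10⁻²³ kg·m/s.
λ = h/p = 4.99 × 10⁻¹¹ m = 49.9 pm.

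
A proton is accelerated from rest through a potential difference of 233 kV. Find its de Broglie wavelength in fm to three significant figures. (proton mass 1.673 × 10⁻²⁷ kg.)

λ = 59.3 fm

KE = eV = 1.602 × 10⁻¹⁹ × 2.330 × 10⁵ = 3.733 × 10⁻¹⁴ J.
p = √(2mKE) = √(2 × 1.673 × 10⁻²⁷ × 3.733 × 10⁻¹⁴) = 1.118 × 10⁻²⁰ kg·m/s.
λ = h/p = 6.626 × 10⁻³⁴ / 1.118 × 10⁻²⁰ = 5.93 × 10⁻¹⁴ m = 59.3 fm.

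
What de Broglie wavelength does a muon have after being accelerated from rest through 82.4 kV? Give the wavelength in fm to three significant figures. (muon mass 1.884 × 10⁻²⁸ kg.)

KE = eV = 1.602 × 10⁻¹⁹ × 8.240 × 10⁴ = 1.320 × 10⁻¹⁴ J.
p = √(2mKE) = √(2 × 1.884 × 10⁻²⁸ × 1.320 × 10⁻¹⁴) = 2.230 × 10⁻²¹ kg·m/s.
λ = h/p = 6.626 × 10⁻³⁴ / 2.230 × 10⁻²¹ = 2.97 × 10⁻¹³ m = 297 fm.

λ = 297 fm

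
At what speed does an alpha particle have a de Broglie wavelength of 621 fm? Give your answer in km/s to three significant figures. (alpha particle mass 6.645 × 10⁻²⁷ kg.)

p = h/λ = 6.626 × 10⁻³⁴ / 6.210 × 10⁻¹³ = 1.067 × 10⁻²¹ kg·m/s.
v = p/m = 1.067 × 10⁻²¹ / 6.645 × 10⁻²⁷ = 1.61 × 10⁵ m/s = 161 km/s.

v = 161 km/s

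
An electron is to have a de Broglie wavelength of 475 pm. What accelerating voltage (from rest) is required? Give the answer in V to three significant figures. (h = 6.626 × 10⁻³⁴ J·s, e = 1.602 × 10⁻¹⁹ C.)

V = 6.67 V

p = h/λ = 6.626 × 10⁻³⁴ / 4.750 × 10⁻¹⁰ = 1.395 × 10⁻²⁴ kg·m/s.
KE = p²/(2m) = 1.068 × 10⁻¹⁸ J.
V = KE/e = 1.068 × 10⁻¹⁸ / (1.602 × 10⁻¹⁹) = 6.67 V.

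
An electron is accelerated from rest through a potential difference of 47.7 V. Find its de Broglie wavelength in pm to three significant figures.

KE = eV = 1.602 × 10⁻¹⁹ × 47.70 = 7.642 × 10⁻¹⁸ J.
p = √(2mKE) = √(2 × 9.109 × 10⁻³¹ × 7.642 × 10⁻¹⁸) = 3.731 × 10⁻²⁴ kg·m/s.
λ = h/p = 6.626 × 10⁻³⁴ / 3.731 × 10⁻²⁴ = 1.78 × 10⁻¹⁰ m = 178 pm.

λ = 178 pm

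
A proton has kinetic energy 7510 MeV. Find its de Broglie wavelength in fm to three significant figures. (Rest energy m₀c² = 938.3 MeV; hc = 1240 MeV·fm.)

λ = 0.148 fm

Total energy E = KE + m₀c² = 7510 + 938.3 = 8448.3 MeV.
(pc)² = E² − (m₀c²)² = (8448.3)² − (938.3)² = 7.049 × 10⁷ MeV², so pc = 8396 MeV.
λ = hc/(pc) = 1240 MeV·fm / 8396 MeV = 0.148 fm.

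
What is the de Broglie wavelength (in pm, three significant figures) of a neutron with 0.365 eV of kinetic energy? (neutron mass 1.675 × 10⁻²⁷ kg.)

KE = 0.365 eV = 5.847 × 10⁻²⁰ J.
p = √(2mKE) = √(2 × 1.675 × 10⁻²⁷ × 5.847 × 10⁻²⁰) = 1.400 × 10⁻²³ kg·m/s.
λ = h/p = 6.626 × 10⁻³⁴ / 1.400 × 10⁻²³ = 4.73 × 10⁻¹¹ m = 47.3 pm.

λ = 47.3 pm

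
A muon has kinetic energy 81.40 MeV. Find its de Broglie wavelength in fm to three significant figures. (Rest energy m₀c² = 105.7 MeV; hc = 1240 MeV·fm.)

Total energy E = KE + m₀c² = 81.40 + 105.7 = 187.10 MeV.
(pc)² = E² − (m₀c²)² = (187.10)² − (105.7)² = 2.383 × 10⁴ MeV², so pc = 154.4 MeV.
λ = hc/(pc) = 1240 MeV·fm / 154.4 MeV = 8.03 fm.

λ = 8.03 fm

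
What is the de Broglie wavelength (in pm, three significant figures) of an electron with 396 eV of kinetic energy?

λ = 61.6 pm

KE = 396 eV = 6.344 × 10⁻¹⁷ J.
p = √(2mKE) = √(2 × 9.109 × 10⁻³¹ × 6.344 × 10⁻¹⁷) = 1.075 × 10⁻²³ kg·m/s.
λ = h/p = 6.626 × 10⁻³⁴ / 1.075 × 10⁻²³ = 6.16 × 10⁻¹¹ m = 61.6 pm.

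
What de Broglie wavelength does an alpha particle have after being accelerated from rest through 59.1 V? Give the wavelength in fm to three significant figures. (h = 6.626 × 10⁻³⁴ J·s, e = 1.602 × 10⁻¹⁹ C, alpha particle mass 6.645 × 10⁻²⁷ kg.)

KE = 2eV = 2 × 1.602 × 10⁻¹⁹ × 59.10 = 1.894 × 10⁻¹⁷ J.
p = √(2mKE) = √(2 × 6.645 × 10⁻²⁷ × 1.894 × 10⁻¹⁷) = 5.017 × 10⁻²² kg·m/s.
λ = h/p = 6.626 × 10⁻³⁴ / 5.017 × 10⁻²² = 1.32 × 10⁻¹² m = 1320 fm.

λ = 1320 fm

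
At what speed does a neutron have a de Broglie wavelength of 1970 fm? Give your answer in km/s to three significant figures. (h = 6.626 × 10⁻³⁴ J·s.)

p = h/λ = 6.626 × 10⁻³⁴ / 1.970 × 10⁻¹² = 3.363 × 10⁻²² kg·m/s.
v = p/m = 3.363 × 10⁻²² / 1.675 × 10⁻²⁷ = 2.01 × 10⁵ m/s = 201 km/s.

v = 201 km/s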